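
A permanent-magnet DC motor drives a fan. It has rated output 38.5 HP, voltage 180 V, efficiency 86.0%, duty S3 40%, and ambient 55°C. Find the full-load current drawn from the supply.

P_out = 38.5 × 746 = 28721 W
P_in = P_out / η = 28721 / 0.860 = 33397 W
I = P_in / V = 33397 / 180 = 186 A

186 A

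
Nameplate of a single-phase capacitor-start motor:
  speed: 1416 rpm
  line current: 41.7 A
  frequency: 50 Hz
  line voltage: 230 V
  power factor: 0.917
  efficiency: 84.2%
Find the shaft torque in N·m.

49.9 N·m

P_in = V·I·cosφ = 230 × 41.7 × 0.917 = 8795 W
P_out = η·P_in = 0.842 × 8795 = 7405 W
n = 1416 rpm
ω = 2π×1416/60 = 148.3 rad/s
τ = P_out/ω = 7405/148.3 = 49.9 N·m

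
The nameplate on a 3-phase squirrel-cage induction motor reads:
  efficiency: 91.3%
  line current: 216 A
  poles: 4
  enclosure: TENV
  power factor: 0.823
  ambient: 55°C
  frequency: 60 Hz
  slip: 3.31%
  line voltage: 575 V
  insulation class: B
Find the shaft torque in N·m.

887 N·m

P_in = √3·V·I·cosφ = 1.732 × 575 × 216 × 0.823 = 177039 W
P_out = η·P_in = 0.913 × 177039 = 161637 W
n_s = 120×60/4 = 1800 rpm; n = 1800×(1−0.0331) = 1740 rpm
ω = 2π×1740/60 = 182.2 rad/s
τ = P_out/ω = 161637/182.2 = 887 N·m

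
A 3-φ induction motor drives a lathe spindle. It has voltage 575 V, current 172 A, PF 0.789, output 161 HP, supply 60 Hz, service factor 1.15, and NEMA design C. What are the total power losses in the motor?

P_in = √3·V·I·cosφ = 1.732×575×172×0.789 = 135152 W
P_out = 161×746 = 120106 W
Losses = P_in − P_out = 135152 − 120106 = 15046 W

15000 W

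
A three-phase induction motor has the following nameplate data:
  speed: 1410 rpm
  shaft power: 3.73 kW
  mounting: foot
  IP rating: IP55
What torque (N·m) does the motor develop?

25.3 N·m

ω = 2π × 1410/60 = 147.7 rad/s
τ = P/ω = 3730/147.7 = 25.3 N·m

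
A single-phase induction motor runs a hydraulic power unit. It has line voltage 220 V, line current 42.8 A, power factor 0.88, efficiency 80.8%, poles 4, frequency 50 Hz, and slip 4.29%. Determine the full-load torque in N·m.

44.5 N·m

P_in = V·I·cosφ = 220 × 42.8 × 0.88 = 8286 W
P_out = η·P_in = 0.808 × 8286 = 6695 W
n_s = 120×50/4 = 1500 rpm; n = 1500×(1−0.0429) = 1436 rpm
ω = 2π×1436/60 = 150.4 rad/s
τ = P_out/ω = 6695/150.4 = 44.5 N·m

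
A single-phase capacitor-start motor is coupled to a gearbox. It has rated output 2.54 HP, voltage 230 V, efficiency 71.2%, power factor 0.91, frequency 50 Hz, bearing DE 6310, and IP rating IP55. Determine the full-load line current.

12.7 A

P_out = 2.54 × 746 = 1895 W
P_in = P_out / η = 1895 / 0.712 = 2662 W
I = P_in / (V·cosφ) = 2662 / (230 × 0.91) = 12.7 A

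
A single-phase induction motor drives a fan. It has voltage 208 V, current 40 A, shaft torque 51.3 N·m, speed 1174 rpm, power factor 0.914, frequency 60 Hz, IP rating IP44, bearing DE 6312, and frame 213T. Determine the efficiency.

ω = 2π × 1174/60 = 122.9 rad/s; P_out = τω = 51.3 × 122.9 = 6305 W
P_in = V·I·cosφ = 208 × 40 × 0.914 = 7604 W
η = P_out / P_in = 6305 / 7604 = 0.829 = 82.9%

82.9 %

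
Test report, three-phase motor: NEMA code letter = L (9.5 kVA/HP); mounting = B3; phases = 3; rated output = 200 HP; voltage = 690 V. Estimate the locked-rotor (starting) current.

1590 A

S_LR = 9.5 × 200 = 1900 kVA
I_LR = S_LR/(√3·V_L) = 1900000/(1.732×690) = 1590 A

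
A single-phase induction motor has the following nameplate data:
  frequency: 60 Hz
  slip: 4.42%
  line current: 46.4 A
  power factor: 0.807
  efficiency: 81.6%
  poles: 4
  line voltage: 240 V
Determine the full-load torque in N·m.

40.7 N·m

P_in = V·I·cosφ = 240 × 46.4 × 0.807 = 8987 W
P_out = η·P_in = 0.816 × 8987 = 7333 W
n_s = 120×60/4 = 1800 rpm; n = 1800×(1−0.0442) = 1720 rpm
ω = 2π×1720/60 = 180.1 rad/s
τ = P_out/ω = 7333/180.1 = 40.7 N·m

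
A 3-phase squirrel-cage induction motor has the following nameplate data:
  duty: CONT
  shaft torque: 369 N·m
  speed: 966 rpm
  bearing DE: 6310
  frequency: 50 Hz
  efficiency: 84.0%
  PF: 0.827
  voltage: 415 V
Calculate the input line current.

ω = 2π×966/60 = 101.2 rad/s; P_out = τω = 369 × 101.2 = 37343 W
P_in = P_out / η = 37343 / 0.840 = 44456 W
I_L = P_in / (√3·V_L·cosφ) = 44456 / (1.732 × 415 × 0.827) = 74.8 A

74.8 A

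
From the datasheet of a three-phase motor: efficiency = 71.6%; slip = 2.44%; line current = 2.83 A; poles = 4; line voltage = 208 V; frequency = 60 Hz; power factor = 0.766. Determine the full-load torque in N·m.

P_in = √3·V·I·cosφ = 1.732 × 208 × 2.83 × 0.766 = 781 W
P_out = η·P_in = 0.716 × 781 = 559 W
n_s = 120×60/4 = 1800 rpm; n = 1800×(1−0.0244) = 1756 rpm
ω = 2π×1756/60 = 183.9 rad/s
τ = P_out/ω = 559/183.9 = 3.04 N·m

3.04 N·m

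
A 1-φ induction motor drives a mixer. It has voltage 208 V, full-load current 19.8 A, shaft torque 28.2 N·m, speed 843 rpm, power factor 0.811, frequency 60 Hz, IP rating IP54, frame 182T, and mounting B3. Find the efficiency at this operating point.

ω = 2π × 843/60 = 88.28 rad/s; P_out = τω = 28.2 × 88.28 = 2489 W
P_in = V·I·cosφ = 208 × 19.8 × 0.811 = 3340 W
η = P_out / P_in = 2489 / 3340 = 0.745 = 74.5%

74.5 %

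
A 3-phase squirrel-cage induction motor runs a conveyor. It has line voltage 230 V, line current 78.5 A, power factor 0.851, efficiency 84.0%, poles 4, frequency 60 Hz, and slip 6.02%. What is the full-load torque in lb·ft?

P_in = √3·V·I·cosφ = 1.732 × 230 × 78.5 × 0.851 = 26612 W
P_out = η·P_in = 0.84 × 26612 = 22354 W
n_s = 120×60/4 = 1800 rpm; n = 1800×(1−0.0602) = 1692 rpm
ω = 2π×1692/60 = 177.2 rad/s
τ = P_out/ω = 22354/177.2 = 126.2 N·m
In lb·ft: 126.2/1.356 = 93.1 lb·ft

93.1 lb·ft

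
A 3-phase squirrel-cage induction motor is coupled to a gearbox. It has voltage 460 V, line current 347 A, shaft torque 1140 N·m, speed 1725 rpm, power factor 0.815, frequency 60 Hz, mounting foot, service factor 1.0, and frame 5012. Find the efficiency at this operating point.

ω = 2π × 1725/60 = 180.6 rad/s; P_out = τω = 1140 × 180.6 = 205884 W
P_in = √3·V_L·I_L·cosφ = 1.732 × 460 × 347 × 0.815 = 225316 W
η = P_out / P_in = 205884 / 225316 = 0.914 = 91.4%

91.4 %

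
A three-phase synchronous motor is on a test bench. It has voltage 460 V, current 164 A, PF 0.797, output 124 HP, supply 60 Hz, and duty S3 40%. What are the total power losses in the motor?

11600 W

P_in = √3·V·I·cosφ = 1.732×460×164×0.797 = 104138 W
P_out = 124×746 = 92504 W
Losses = P_in − P_out = 104138 − 92504 = 11634 W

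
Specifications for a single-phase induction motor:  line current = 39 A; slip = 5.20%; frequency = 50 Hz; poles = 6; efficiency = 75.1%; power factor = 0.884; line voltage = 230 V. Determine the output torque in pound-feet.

P_in = V·I·cosφ = 230 × 39 × 0.884 = 7929 W
P_out = η·P_in = 0.751 × 7929 = 5955 W
n_s = 120×50/6 = 1000 rpm; n = 1000×(1−0.052) = 948 rpm
ω = 2π×948/60 = 99.27 rad/s
τ = P_out/ω = 5955/99.27 = 59.99 N·m
In lb·ft: 59.99/1.356 = 44.2 lb·ft

44.2 lb·ft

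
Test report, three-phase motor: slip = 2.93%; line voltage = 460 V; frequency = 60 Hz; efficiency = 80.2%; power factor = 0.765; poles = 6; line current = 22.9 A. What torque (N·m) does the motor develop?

91.8 N·m

P_in = √3·V·I·cosφ = 1.732 × 460 × 22.9 × 0.765 = 13957 W
P_out = η·P_in = 0.802 × 13957 = 11194 W
n_s = 120×60/6 = 1200 rpm; n = 1200×(1−0.0293) = 1165 rpm
ω = 2π×1165/60 = 122 rad/s
τ = P_out/ω = 11194/122 = 91.8 N·m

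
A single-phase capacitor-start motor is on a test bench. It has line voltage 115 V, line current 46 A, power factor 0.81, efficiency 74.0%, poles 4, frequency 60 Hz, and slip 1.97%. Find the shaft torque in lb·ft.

P_in = V·I·cosφ = 115 × 46 × 0.81 = 4285 W
P_out = η·P_in = 0.74 × 4285 = 3171 W
n_s = 120×60/4 = 1800 rpm; n = 1800×(1−0.0197) = 1765 rpm
ω = 2π×1765/60 = 184.8 rad/s
τ = P_out/ω = 3171/184.8 = 17.16 N·m
In lb·ft: 17.16/1.356 = 12.7 lb·ft

12.7 lb·ft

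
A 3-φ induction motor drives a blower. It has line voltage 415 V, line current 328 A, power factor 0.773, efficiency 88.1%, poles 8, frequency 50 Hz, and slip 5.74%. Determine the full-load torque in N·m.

P_in = √3·V·I·cosφ = 1.732 × 415 × 328 × 0.773 = 182242 W
P_out = η·P_in = 0.881 × 182242 = 160555 W
n_s = 120×50/8 = 750 rpm; n = 750×(1−0.0574) = 707 rpm
ω = 2π×707/60 = 74.04 rad/s
τ = P_out/ω = 160555/74.04 = 2170 N·m

2170 N·m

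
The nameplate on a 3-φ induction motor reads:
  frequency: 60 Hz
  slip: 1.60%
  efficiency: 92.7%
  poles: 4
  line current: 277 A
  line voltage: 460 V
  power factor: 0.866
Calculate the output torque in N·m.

P_in = √3·V·I·cosφ = 1.732 × 460 × 277 × 0.866 = 191119 W
P_out = η·P_in = 0.927 × 191119 = 177167 W
n_s = 120×60/4 = 1800 rpm; n = 1800×(1−0.016) = 1771 rpm
ω = 2π×1771/60 = 185.5 rad/s
τ = P_out/ω = 177167/185.5 = 955 N·m

955 N·m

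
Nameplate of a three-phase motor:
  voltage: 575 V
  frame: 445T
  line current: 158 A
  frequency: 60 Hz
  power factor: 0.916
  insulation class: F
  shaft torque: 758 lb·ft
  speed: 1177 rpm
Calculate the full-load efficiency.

τ = 758 lb·ft × 1.356 = 1028 N·m
ω = 2π × 1177/60 = 123.3 rad/s; P_out = τω = 1028 × 123.3 = 126752 W
P_in = √3·V_L·I_L·cosφ = 1.732 × 575 × 158 × 0.916 = 144135 W
η = P_out / P_in = 126752 / 144135 = 0.879 = 87.9%

87.9 %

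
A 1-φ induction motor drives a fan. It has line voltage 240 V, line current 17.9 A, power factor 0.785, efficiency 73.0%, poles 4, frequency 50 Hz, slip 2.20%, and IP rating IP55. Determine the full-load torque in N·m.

16 N·m

P_in = V·I·cosφ = 240 × 17.9 × 0.785 = 3372 W
P_out = η·P_in = 0.73 × 3372 = 2462 W
n_s = 120×50/4 = 1500 rpm; n = 1500×(1−0.022) = 1467 rpm
ω = 2π×1467/60 = 153.6 rad/s
τ = P_out/ω = 2462/153.6 = 16 N·m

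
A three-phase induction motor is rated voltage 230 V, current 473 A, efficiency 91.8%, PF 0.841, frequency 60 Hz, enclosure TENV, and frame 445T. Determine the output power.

145 kW

P_in = √3·V·I·cosφ = 1.732 × 230 × 473 × 0.841 = 158465 W
P_out = η·P_in = 0.918 × 158465 = 145471 W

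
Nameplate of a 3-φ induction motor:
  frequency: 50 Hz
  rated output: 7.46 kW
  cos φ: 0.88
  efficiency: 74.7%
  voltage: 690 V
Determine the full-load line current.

P_out = 7.46 kW = 7460 W
P_in = P_out / η = 7460 / 0.747 = 9987 W
I_L = P_in / (√3·V_L·cosφ) = 9987 / (1.732 × 690 × 0.88) = 9.5 A

9.5 A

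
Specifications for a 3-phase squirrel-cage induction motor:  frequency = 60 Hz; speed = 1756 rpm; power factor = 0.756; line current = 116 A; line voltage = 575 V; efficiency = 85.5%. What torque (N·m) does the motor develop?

406 N·m

P_in = √3·V·I·cosφ = 1.732 × 575 × 116 × 0.756 = 87336 W
P_out = η·P_in = 0.855 × 87336 = 74672 W
n = 1756 rpm
ω = 2π×1756/60 = 183.9 rad/s
τ = P_out/ω = 74672/183.9 = 406 N·m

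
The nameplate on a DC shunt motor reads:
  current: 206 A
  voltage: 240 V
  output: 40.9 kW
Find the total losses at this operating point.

8540 W

P_in = V·I = 240×206 = 49440 W
P_out = 40900 W
Losses = P_in − P_out = 49440 − 40900 = 8540 W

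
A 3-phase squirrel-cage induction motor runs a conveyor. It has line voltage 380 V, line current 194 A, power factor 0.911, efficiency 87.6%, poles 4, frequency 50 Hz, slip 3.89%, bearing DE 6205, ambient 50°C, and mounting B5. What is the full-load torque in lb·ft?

P_in = √3·V·I·cosφ = 1.732 × 380 × 194 × 0.911 = 116319 W
P_out = η·P_in = 0.876 × 116319 = 101895 W
n_s = 120×50/4 = 1500 rpm; n = 1500×(1−0.0389) = 1442 rpm
ω = 2π×1442/60 = 151 rad/s
τ = P_out/ω = 101895/151 = 674.8 N·m
In lb·ft: 674.8/1.356 = 498 lb·ft

498 lb·ft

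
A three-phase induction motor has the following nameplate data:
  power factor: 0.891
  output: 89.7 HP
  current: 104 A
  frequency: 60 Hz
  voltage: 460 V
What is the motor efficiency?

90.6 %

P_out = 89.7 × 746 = 66916 W
P_in = √3·V_L·I_L·cosφ = 1.732 × 460 × 104 × 0.891 = 73827 W
η = P_out / P_in = 66916 / 73827 = 0.906 = 90.6%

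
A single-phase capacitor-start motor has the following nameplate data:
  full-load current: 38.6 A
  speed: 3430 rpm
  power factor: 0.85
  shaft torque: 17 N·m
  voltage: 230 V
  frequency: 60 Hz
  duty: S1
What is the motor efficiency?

ω = 2π × 3430/60 = 359.2 rad/s; P_out = τω = 17 × 359.2 = 6106 W
P_in = V·I·cosφ = 230 × 38.6 × 0.85 = 7546 W
η = P_out / P_in = 6106 / 7546 = 0.809 = 80.9%

80.9 %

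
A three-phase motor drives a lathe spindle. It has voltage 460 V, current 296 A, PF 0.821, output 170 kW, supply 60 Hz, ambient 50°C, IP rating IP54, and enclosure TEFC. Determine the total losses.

P_in = √3·V·I·cosφ = 1.732×460×296×0.821 = 193616 W
P_out = 170000 W
Losses = P_in − P_out = 193616 − 170000 = 23616 W

23.6 kW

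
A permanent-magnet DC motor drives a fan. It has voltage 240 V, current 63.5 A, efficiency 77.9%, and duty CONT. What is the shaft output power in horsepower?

15.9 HP

P_in = V·I = 240 × 63.5 = 15240 W
P_out = η·P_in = 0.779 × 15240 = 11872 W
= 11872/746 = 15.9 HP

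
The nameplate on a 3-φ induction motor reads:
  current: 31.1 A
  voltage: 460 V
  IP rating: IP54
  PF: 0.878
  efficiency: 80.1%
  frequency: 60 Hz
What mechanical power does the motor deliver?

17.4 kW

P_in = √3·V·I·cosφ = 1.732 × 460 × 31.1 × 0.878 = 21755 W
P_out = η·P_in = 0.801 × 21755 = 17426 W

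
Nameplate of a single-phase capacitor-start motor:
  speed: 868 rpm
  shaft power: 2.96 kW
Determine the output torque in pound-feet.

ω = 2π × 868/60 = 90.9 rad/s
τ = P/ω = 2960/90.9 = 32.56 N·m
In lb·ft: 32.56/1.356 = 24 lb·ft

24 lb·ft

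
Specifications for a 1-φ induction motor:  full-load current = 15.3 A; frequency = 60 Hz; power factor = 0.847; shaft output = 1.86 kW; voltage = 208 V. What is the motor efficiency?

69.0 %

P_out = 1.86 kW = 1860 W
P_in = V·I·cosφ = 208 × 15.3 × 0.847 = 2695 W
η = P_out / P_in = 1860 / 2695 = 0.690 = 69.0%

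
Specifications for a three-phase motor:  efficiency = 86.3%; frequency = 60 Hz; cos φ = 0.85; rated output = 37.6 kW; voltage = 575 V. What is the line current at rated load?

P_out = 37.6 kW = 37600 W
P_in = P_out / η = 37600 / 0.863 = 43569 W
I_L = P_in / (√3·V_L·cosφ) = 43569 / (1.732 × 575 × 0.85) = 51.5 A

51.5 A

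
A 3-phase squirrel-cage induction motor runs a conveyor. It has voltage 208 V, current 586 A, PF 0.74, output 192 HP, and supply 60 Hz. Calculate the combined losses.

13 kW

P_in = √3·V·I·cosφ = 1.732×208×586×0.74 = 156221 W
P_out = 192×746 = 143232 W
Losses = P_in − P_out = 156221 − 143232 = 12989 W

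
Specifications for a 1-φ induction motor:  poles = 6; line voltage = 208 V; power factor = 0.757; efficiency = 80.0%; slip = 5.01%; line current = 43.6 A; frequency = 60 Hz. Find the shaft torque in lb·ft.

33.9 lb·ft

P_in = V·I·cosφ = 208 × 43.6 × 0.757 = 6865 W
P_out = η·P_in = 0.8 × 6865 = 5492 W
n_s = 120×60/6 = 1200 rpm; n = 1200×(1−0.0501) = 1140 rpm
ω = 2π×1140/60 = 119.4 rad/s
τ = P_out/ω = 5492/119.4 = 46 N·m
In lb·ft: 46/1.356 = 33.9 lb·ft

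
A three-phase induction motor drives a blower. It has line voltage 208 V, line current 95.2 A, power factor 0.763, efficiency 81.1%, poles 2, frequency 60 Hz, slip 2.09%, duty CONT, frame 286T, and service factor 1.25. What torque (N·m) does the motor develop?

57.5 N·m

P_in = √3·V·I·cosφ = 1.732 × 208 × 95.2 × 0.763 = 26168 W
P_out = η·P_in = 0.811 × 26168 = 21222 W
n_s = 120×60/2 = 3600 rpm; n = 3600×(1−0.0209) = 3525 rpm
ω = 2π×3525/60 = 369.1 rad/s
τ = P_out/ω = 21222/369.1 = 57.5 N·m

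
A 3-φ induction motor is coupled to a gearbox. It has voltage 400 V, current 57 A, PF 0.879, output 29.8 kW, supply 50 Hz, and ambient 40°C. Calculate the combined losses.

P_in = √3·V·I·cosφ = 1.732×400×57×0.879 = 34711 W
P_out = 29800 W
Losses = P_in − P_out = 34711 − 29800 = 4911 W

4.91 kW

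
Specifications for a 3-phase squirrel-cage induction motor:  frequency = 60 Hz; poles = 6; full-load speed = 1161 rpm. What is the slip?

n_s = 120f/p = 120×60/6 = 1200 rpm
s = (n_s − n)/n_s = (1200 − 1161)/1200 = 0.0325

3.25 %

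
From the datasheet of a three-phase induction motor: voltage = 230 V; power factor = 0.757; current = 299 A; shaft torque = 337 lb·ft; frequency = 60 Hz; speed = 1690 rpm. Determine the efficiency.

89.7 %

τ = 337 lb·ft × 1.356 = 457 N·m
ω = 2π × 1690/60 = 177 rad/s; P_out = τω = 457 × 177 = 80889 W
P_in = √3·V_L·I_L·cosφ = 1.732 × 230 × 299 × 0.757 = 90166 W
η = P_out / P_in = 80889 / 90166 = 0.897 = 89.7%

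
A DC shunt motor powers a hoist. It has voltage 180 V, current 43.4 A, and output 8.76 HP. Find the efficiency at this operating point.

P_out = 8.76 × 746 = 6535 W
P_in = V·I = 180 × 43.4 = 7812 W
η = P_out / P_in = 6535 / 7812 = 0.837 = 83.7%

83.7 %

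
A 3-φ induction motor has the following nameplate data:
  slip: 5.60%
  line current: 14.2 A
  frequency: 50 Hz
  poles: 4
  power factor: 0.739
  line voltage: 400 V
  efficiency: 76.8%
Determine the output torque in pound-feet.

27.8 lb·ft

P_in = √3·V·I·cosφ = 1.732 × 400 × 14.2 × 0.739 = 7270 W
P_out = η·P_in = 0.768 × 7270 = 5583 W
n_s = 120×50/4 = 1500 rpm; n = 1500×(1−0.056) = 1416 rpm
ω = 2π×1416/60 = 148.3 rad/s
τ = P_out/ω = 5583/148.3 = 37.65 N·m
In lb·ft: 37.65/1.356 = 27.8 lb·ft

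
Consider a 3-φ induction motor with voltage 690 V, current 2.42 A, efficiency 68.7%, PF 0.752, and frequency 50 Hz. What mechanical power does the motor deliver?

1.49 kW

P_in = √3·V·I·cosφ = 1.732 × 690 × 2.42 × 0.752 = 2175 W
P_out = η·P_in = 0.687 × 2175 = 1494 W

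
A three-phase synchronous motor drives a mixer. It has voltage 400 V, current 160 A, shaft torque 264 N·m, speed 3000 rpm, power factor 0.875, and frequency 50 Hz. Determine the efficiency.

85.5 %

ω = 2π × 3000/60 = 314.2 rad/s; P_out = τω = 264 × 314.2 = 82949 W
P_in = √3·V_L·I_L·cosφ = 1.732 × 400 × 160 × 0.875 = 96992 W
η = P_out / P_in = 82949 / 96992 = 0.855 = 85.5%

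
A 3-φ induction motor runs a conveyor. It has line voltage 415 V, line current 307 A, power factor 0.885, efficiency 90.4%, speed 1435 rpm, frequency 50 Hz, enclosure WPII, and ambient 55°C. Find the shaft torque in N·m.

1170 N·m

P_in = √3·V·I·cosφ = 1.732 × 415 × 307 × 0.885 = 195289 W
P_out = η·P_in = 0.904 × 195289 = 176541 W
n = 1435 rpm
ω = 2π×1435/60 = 150.3 rad/s
τ = P_out/ω = 176541/150.3 = 1170 N·m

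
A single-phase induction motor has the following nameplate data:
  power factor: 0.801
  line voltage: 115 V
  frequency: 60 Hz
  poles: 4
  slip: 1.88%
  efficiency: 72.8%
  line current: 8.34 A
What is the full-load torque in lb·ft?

P_in = V·I·cosφ = 115 × 8.34 × 0.801 = 768 W
P_out = η·P_in = 0.728 × 768 = 559 W
n_s = 120×60/4 = 1800 rpm; n = 1800×(1−0.0188) = 1766 rpm
ω = 2π×1766/60 = 184.9 rad/s
τ = P_out/ω = 559/184.9 = 3.023 N·m
In lb·ft: 3.023/1.356 = 2.23 lb·ft

2.23 lb·ft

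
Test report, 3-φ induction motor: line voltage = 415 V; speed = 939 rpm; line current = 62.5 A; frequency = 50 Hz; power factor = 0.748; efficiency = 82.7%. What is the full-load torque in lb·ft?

208 lb·ft

P_in = √3·V·I·cosφ = 1.732 × 415 × 62.5 × 0.748 = 33603 W
P_out = η·P_in = 0.827 × 33603 = 27790 W
n = 939 rpm
ω = 2π×939/60 = 98.33 rad/s
τ = P_out/ω = 27790/98.33 = 282.6 N·m
In lb·ft: 282.6/1.356 = 208 lb·ft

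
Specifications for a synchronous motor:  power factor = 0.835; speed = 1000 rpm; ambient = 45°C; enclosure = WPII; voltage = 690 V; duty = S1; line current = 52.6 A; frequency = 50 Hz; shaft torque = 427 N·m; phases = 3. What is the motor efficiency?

ω = 2π × 1000/60 = 104.7 rad/s; P_out = τω = 427 × 104.7 = 44707 W
P_in = √3·V_L·I_L·cosφ = 1.732 × 690 × 52.6 × 0.835 = 52489 W
η = P_out / P_in = 44707 / 52489 = 0.852 = 85.2%

85.2 %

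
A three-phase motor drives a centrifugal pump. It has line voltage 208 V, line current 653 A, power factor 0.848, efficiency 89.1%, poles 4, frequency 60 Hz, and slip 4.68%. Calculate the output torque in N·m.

P_in = √3·V·I·cosφ = 1.732 × 208 × 653 × 0.848 = 199490 W
P_out = η·P_in = 0.891 × 199490 = 177746 W
n_s = 120×60/4 = 1800 rpm; n = 1800×(1−0.0468) = 1716 rpm
ω = 2π×1716/60 = 179.7 rad/s
τ = P_out/ω = 177746/179.7 = 989 N·m

989 N·m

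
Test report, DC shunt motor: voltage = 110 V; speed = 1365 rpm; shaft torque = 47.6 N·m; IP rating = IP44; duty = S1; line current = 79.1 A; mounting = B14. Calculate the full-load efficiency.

ω = 2π × 1365/60 = 142.9 rad/s; P_out = τω = 47.6 × 142.9 = 6802 W
P_in = V·I = 110 × 79.1 = 8701 W
η = P_out / P_in = 6802 / 8701 = 0.782 = 78.2%

78.2 %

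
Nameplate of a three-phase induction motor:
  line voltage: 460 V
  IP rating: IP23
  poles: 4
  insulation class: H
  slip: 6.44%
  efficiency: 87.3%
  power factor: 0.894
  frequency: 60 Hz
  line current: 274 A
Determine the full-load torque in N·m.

966 N·m

P_in = √3·V·I·cosφ = 1.732 × 460 × 274 × 0.894 = 195161 W
P_out = η·P_in = 0.873 × 195161 = 170376 W
n_s = 120×60/4 = 1800 rpm; n = 1800×(1−0.0644) = 1684 rpm
ω = 2π×1684/60 = 176.3 rad/s
τ = P_out/ω = 170376/176.3 = 966 N·m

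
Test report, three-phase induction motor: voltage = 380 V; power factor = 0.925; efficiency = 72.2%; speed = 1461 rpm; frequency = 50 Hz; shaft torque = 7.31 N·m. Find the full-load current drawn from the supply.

2.54 A

ω = 2π×1461/60 = 153 rad/s; P_out = τω = 7.31 × 153 = 1118 W
P_in = P_out / η = 1118 / 0.722 = 1548 W
I_L = P_in / (√3·V_L·cosφ) = 1548 / (1.732 × 380 × 0.925) = 2.54 A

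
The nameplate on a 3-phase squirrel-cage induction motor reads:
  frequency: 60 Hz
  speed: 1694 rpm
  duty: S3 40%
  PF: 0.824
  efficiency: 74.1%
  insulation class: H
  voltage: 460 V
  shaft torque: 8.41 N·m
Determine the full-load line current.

3.07 A

ω = 2π×1694/60 = 177.4 rad/s; P_out = τω = 8.41 × 177.4 = 1492 W
P_in = P_out / η = 1492 / 0.741 = 2013 W
I_L = P_in / (√3·V_L·cosφ) = 2013 / (1.732 × 460 × 0.824) = 3.07 A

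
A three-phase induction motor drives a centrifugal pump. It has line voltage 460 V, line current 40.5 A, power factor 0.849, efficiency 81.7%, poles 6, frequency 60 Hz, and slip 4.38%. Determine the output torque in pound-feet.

137 lb·ft

P_in = √3·V·I·cosφ = 1.732 × 460 × 40.5 × 0.849 = 27395 W
P_out = η·P_in = 0.817 × 27395 = 22382 W
n_s = 120×60/6 = 1200 rpm; n = 1200×(1−0.0438) = 1147 rpm
ω = 2π×1147/60 = 120.1 rad/s
τ = P_out/ω = 22382/120.1 = 186.4 N·m
In lb·ft: 186.4/1.356 = 137 lb·ft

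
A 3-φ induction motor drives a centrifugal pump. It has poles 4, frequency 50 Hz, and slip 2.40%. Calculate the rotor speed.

n_s = 120f/p = 120×50/4 = 1500 rpm
n = n_s(1 − s) = 1500 × (1 − 0.024) = 1464 rpm

1464 rpm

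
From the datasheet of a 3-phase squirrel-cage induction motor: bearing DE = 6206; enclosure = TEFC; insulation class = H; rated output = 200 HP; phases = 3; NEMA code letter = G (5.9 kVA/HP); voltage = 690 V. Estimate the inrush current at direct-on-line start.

S_LR = 5.9 × 200 = 1180 kVA
I_LR = S_LR/(√3·V_L) = 1180000/(1.732×690) = 987 A

987 A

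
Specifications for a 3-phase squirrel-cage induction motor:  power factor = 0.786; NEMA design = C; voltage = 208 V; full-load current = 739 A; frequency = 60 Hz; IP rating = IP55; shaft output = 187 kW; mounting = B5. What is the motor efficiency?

89.4 %

P_out = 187 kW = 187000 W
P_in = √3·V_L·I_L·cosφ = 1.732 × 208 × 739 × 0.786 = 209256 W
η = P_out / P_in = 187000 / 209256 = 0.894 = 89.4%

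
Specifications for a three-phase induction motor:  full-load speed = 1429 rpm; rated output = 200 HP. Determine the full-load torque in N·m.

P_out = 200 × 746 = 149200 W
ω = 2π × 1429/60 = 149.6 rad/s
τ = P_out/ω = 149200/149.6 = 997 N·m

997 N·m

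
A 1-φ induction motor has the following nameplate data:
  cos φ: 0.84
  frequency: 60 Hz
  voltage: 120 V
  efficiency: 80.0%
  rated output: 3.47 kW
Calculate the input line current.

P_out = 3.47 kW = 3470 W
P_in = P_out / η = 3470 / 0.800 = 4338 W
I = P_in / (V·cosφ) = 4338 / (120 × 0.84) = 43 A

43 A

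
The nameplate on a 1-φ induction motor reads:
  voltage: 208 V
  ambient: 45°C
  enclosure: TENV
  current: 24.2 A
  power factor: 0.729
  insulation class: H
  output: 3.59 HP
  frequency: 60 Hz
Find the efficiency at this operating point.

73.0 %

P_out = 3.59 × 746 = 2678 W
P_in = V·I·cosφ = 208 × 24.2 × 0.729 = 3669 W
η = P_out / P_in = 2678 / 3669 = 0.730 = 73.0%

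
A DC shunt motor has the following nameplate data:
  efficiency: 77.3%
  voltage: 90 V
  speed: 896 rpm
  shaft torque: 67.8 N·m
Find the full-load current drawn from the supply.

ω = 2π×896/60 = 93.83 rad/s; P_out = τω = 67.8 × 93.83 = 6362 W
P_in = P_out / η = 6362 / 0.773 = 8230 W
I = P_in / V = 8230 / 90 = 91.4 A

91.4 A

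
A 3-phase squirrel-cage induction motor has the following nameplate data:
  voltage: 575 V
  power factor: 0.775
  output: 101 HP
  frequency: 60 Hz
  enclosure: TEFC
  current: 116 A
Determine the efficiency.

84.2 %

P_out = 101 × 746 = 75346 W
P_in = √3·V_L·I_L·cosφ = 1.732 × 575 × 116 × 0.775 = 89531 W
η = P_out / P_in = 75346 / 89531 = 0.842 = 84.2%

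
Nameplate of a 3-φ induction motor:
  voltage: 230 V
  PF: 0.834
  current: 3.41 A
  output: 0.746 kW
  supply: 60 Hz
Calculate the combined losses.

P_in = √3·V·I·cosφ = 1.732×230×3.41×0.834 = 1133 W
P_out = 746 W
Losses = P_in − P_out = 1133 − 746 = 387 W

387 W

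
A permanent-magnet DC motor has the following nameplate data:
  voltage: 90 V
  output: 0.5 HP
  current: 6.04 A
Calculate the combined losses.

P_in = V·I = 90×6.04 = 544 W
P_out = 0.5×746 = 373 W
Losses = P_in − P_out = 544 − 373 = 171 W

171 W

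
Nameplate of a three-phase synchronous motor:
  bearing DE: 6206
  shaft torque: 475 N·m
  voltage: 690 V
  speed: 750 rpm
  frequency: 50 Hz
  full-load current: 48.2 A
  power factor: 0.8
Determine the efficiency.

ω = 2π × 750/60 = 78.54 rad/s; P_out = τω = 475 × 78.54 = 37307 W
P_in = √3·V_L·I_L·cosφ = 1.732 × 690 × 48.2 × 0.8 = 46082 W
η = P_out / P_in = 37307 / 46082 = 0.810 = 81.0%

81.0 %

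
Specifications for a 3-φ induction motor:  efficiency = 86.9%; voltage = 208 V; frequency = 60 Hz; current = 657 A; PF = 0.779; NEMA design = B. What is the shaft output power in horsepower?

215 HP

P_in = √3·V·I·cosφ = 1.732 × 208 × 657 × 0.779 = 184380 W
P_out = η·P_in = 0.869 × 184380 = 160226 W
= 160226/746 = 215 HP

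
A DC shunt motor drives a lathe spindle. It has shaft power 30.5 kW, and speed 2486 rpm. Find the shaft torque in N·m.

117 N·m

ω = 2π × 2486/60 = 260.3 rad/s
τ = P/ω = 30500/260.3 = 117 N·m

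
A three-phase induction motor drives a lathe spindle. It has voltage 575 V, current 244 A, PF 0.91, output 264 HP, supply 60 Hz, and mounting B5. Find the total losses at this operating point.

24.2 kW

P_in = √3·V·I·cosφ = 1.732×575×244×0.91 = 221130 W
P_out = 264×746 = 196944 W
Losses = P_in − P_out = 221130 − 196944 = 24186 W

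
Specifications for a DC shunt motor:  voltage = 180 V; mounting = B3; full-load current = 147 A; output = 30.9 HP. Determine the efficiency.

P_out = 30.9 × 746 = 23051 W
P_in = V·I = 180 × 147 = 26460 W
η = P_out / P_in = 23051 / 26460 = 0.871 = 87.1%

87.1 %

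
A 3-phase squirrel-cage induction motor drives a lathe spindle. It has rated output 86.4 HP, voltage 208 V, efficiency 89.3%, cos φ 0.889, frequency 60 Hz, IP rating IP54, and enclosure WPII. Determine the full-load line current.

P_out = 86.4 × 746 = 64454 W
P_in = P_out / η = 64454 / 0.893 = 72177 W
I_L = P_in / (√3·V_L·cosφ) = 72177 / (1.732 × 208 × 0.889) = 225 A

225 A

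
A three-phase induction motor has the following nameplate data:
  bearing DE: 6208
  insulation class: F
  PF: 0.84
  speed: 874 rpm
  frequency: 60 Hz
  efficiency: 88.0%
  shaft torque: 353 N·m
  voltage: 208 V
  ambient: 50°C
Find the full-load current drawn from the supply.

121 A

ω = 2π×874/60 = 91.53 rad/s; P_out = τω = 353 × 91.53 = 32310 W
P_in = P_out / η = 32310 / 0.880 = 36716 W
I_L = P_in / (√3·V_L·cosφ) = 36716 / (1.732 × 208 × 0.84) = 121 A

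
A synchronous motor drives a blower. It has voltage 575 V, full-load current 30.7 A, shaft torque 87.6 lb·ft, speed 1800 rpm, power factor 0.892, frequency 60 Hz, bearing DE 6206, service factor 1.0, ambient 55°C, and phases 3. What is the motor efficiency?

τ = 87.6 lb·ft × 1.356 = 118.8 N·m
ω = 2π × 1800/60 = 188.5 rad/s; P_out = τω = 118.8 × 188.5 = 22394 W
P_in = √3·V_L·I_L·cosφ = 1.732 × 575 × 30.7 × 0.892 = 27272 W
η = P_out / P_in = 22394 / 27272 = 0.821 = 82.1%

82.1 %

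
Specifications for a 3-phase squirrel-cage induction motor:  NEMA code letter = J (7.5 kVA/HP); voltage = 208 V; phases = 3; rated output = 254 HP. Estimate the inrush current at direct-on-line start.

S_LR = 7.5 × 254 = 1905 kVA
I_LR = S_LR/(√3·V_L) = 1905000/(1.732×208) = 5290 A

5290 A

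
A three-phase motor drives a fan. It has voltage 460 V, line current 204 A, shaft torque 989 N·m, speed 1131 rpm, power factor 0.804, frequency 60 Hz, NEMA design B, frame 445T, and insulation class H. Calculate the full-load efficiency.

ω = 2π × 1131/60 = 118.4 rad/s; P_out = τω = 989 × 118.4 = 117098 W
P_in = √3·V_L·I_L·cosφ = 1.732 × 460 × 204 × 0.804 = 130675 W
η = P_out / P_in = 117098 / 130675 = 0.896 = 89.6%

89.6 %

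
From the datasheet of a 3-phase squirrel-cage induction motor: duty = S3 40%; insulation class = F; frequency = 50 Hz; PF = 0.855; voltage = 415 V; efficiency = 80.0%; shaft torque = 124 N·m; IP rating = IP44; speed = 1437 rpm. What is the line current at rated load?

ω = 2π×1437/60 = 150.5 rad/s; P_out = τω = 124 × 150.5 = 18662 W
P_in = P_out / η = 18662 / 0.800 = 23328 W
I_L = P_in / (√3·V_L·cosφ) = 23328 / (1.732 × 415 × 0.855) = 38 A

38 A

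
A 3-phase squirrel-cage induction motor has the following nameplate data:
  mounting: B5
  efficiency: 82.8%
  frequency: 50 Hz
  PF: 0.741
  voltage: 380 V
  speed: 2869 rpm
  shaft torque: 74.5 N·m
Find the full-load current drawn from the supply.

55.4 A

ω = 2π×2869/60 = 300.4 rad/s; P_out = τω = 74.5 × 300.4 = 22380 W
P_in = P_out / η = 22380 / 0.828 = 27029 W
I_L = P_in / (√3·V_L·cosφ) = 27029 / (1.732 × 380 × 0.741) = 55.4 A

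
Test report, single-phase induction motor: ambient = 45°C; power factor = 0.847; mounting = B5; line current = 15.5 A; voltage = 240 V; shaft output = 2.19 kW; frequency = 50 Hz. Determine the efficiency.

69.5 %

P_out = 2.19 kW = 2190 W
P_in = V·I·cosφ = 240 × 15.5 × 0.847 = 3151 W
η = P_out / P_in = 2190 / 3151 = 0.695 = 69.5%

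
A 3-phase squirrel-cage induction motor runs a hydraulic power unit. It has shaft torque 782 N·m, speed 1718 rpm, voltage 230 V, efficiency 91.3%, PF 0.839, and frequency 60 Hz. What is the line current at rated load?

461 A

ω = 2π×1718/60 = 179.9 rad/s; P_out = τω = 782 × 179.9 = 140682 W
P_in = P_out / η = 140682 / 0.913 = 154088 W
I_L = P_in / (√3·V_L·cosφ) = 154088 / (1.732 × 230 × 0.839) = 461 A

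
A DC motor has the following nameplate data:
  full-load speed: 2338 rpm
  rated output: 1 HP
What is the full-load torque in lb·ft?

P_out = 1 × 746 = 746 W
ω = 2π × 2338/60 = 244.8 rad/s
τ = P_out/ω = 746/244.8 = 3.047 N·m
In lb·ft: 3.047/1.356 = 2.25 lb·ft

2.25 lb·ft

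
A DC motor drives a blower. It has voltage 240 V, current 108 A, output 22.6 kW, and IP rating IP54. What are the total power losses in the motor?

3.32 kW

P_in = V·I = 240×108 = 25920 W
P_out = 22600 W
Losses = P_in − P_out = 25920 − 22600 = 3320 W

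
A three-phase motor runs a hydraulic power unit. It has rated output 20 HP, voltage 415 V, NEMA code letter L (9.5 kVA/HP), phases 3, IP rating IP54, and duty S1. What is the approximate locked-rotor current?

264 A

S_LR = 9.5 × 20 = 190 kVA
I_LR = S_LR/(√3·V_L) = 190000/(1.732×415) = 264 A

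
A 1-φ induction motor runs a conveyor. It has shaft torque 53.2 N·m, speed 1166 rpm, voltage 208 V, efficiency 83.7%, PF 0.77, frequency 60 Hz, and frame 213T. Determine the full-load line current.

48.5 A

ω = 2π×1166/60 = 122.1 rad/s; P_out = τω = 53.2 × 122.1 = 6496 W
P_in = P_out / η = 6496 / 0.837 = 7761 W
I = P_in / (V·cosφ) = 7761 / (208 × 0.77) = 48.5 A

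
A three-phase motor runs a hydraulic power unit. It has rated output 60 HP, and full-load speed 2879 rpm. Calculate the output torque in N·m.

148 N·m

P_out = 60 × 746 = 44760 W
ω = 2π × 2879/60 = 301.5 rad/s
τ = P_out/ω = 44760/301.5 = 148 N·m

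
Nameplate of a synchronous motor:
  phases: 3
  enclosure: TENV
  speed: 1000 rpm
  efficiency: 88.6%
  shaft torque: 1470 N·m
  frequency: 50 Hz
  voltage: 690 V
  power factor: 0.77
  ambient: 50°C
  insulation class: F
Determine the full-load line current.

ω = 2π×1000/60 = 104.7 rad/s; P_out = τω = 1470 × 104.7 = 153909 W
P_in = P_out / η = 153909 / 0.886 = 173712 W
I_L = P_in / (√3·V_L·cosφ) = 173712 / (1.732 × 690 × 0.77) = 189 A

189 A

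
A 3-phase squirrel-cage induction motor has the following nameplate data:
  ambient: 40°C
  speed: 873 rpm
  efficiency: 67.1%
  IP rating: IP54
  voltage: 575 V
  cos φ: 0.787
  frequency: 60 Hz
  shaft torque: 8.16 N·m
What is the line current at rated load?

ω = 2π×873/60 = 91.42 rad/s; P_out = τω = 8.16 × 91.42 = 746 W
P_in = P_out / η = 746 / 0.671 = 1112 W
I_L = P_in / (√3·V_L·cosφ) = 1112 / (1.732 × 575 × 0.787) = 1.42 A

1.42 A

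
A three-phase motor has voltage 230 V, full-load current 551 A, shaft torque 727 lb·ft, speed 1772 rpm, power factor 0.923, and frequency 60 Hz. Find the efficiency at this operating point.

90.3 %

τ = 727 lb·ft × 1.356 = 985.8 N·m
ω = 2π × 1772/60 = 185.6 rad/s; P_out = τω = 985.8 × 185.6 = 182964 W
P_in = √3·V_L·I_L·cosφ = 1.732 × 230 × 551 × 0.923 = 202595 W
η = P_out / P_in = 182964 / 202595 = 0.903 = 90.3%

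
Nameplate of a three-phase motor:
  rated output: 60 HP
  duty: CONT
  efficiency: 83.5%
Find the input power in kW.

53.6 kW

P_out = 60 × 746 = 44760 W
P_in = P_out/η = 44760/0.835 = 53605 W = 53.6 kW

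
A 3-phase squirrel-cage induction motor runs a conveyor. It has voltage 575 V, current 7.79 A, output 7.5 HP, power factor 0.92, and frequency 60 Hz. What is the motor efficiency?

P_out = 7.5 × 746 = 5595 W
P_in = √3·V_L·I_L·cosφ = 1.732 × 575 × 7.79 × 0.92 = 7137 W
η = P_out / P_in = 5595 / 7137 = 0.784 = 78.4%

78.4 %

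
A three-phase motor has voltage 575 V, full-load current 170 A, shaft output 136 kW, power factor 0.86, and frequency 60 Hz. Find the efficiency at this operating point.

93.4 %

P_out = 136 kW = 136000 W
P_in = √3·V_L·I_L·cosφ = 1.732 × 575 × 170 × 0.86 = 145601 W
η = P_out / P_in = 136000 / 145601 = 0.934 = 93.4%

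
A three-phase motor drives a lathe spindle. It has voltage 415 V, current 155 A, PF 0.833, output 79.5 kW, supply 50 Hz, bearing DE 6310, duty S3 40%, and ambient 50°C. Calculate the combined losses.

13300 W

P_in = √3·V·I·cosφ = 1.732×415×155×0.833 = 92805 W
P_out = 79500 W
Losses = P_in − P_out = 92805 − 79500 = 13305 W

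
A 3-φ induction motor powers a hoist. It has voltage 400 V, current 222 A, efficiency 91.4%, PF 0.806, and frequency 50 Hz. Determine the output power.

P_in = √3·V·I·cosφ = 1.732 × 400 × 222 × 0.806 = 123964 W
P_out = η·P_in = 0.914 × 123964 = 113303 W

113 kW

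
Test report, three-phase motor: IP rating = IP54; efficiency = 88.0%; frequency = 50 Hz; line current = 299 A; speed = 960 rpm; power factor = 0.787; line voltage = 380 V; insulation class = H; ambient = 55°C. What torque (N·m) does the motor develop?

P_in = √3·V·I·cosφ = 1.732 × 380 × 299 × 0.787 = 154874 W
P_out = η·P_in = 0.88 × 154874 = 136289 W
n = 960 rpm
ω = 2π×960/60 = 100.5 rad/s
τ = P_out/ω = 136289/100.5 = 1360 N·m

1360 N·m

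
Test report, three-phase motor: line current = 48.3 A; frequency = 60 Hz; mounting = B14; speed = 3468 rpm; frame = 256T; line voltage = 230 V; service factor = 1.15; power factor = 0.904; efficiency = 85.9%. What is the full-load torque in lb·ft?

30.3 lb·ft

P_in = √3·V·I·cosφ = 1.732 × 230 × 48.3 × 0.904 = 17394 W
P_out = η·P_in = 0.859 × 17394 = 14941 W
n = 3468 rpm
ω = 2π×3468/60 = 363.2 rad/s
τ = P_out/ω = 14941/363.2 = 41.14 N·m
In lb·ft: 41.14/1.356 = 30.3 lb·ft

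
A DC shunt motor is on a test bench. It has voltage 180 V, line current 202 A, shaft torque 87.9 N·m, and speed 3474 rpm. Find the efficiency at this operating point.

ω = 2π × 3474/60 = 363.8 rad/s; P_out = τω = 87.9 × 363.8 = 31978 W
P_in = V·I = 180 × 202 = 36360 W
η = P_out / P_in = 31978 / 36360 = 0.879 = 87.9%

87.9 %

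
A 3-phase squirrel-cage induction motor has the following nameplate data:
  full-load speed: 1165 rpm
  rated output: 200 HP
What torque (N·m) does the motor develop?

P_out = 200 × 746 = 149200 W
ω = 2π × 1165/60 = 122 rad/s
τ = P_out/ω = 149200/122 = 1220 N·m

1220 N·m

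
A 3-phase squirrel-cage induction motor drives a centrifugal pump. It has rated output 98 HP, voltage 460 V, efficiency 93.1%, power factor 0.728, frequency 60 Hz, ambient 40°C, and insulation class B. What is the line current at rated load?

P_out = 98 × 746 = 73108 W
P_in = P_out / η = 73108 / 0.931 = 78526 W
I_L = P_in / (√3·V_L·cosφ) = 78526 / (1.732 × 460 × 0.728) = 135 A

135 A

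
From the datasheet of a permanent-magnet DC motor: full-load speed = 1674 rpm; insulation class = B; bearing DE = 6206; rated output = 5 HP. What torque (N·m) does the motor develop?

21.3 N·m

P_out = 5 × 746 = 3730 W
ω = 2π × 1674/60 = 175.3 rad/s
τ = P_out/ω = 3730/175.3 = 21.3 N·m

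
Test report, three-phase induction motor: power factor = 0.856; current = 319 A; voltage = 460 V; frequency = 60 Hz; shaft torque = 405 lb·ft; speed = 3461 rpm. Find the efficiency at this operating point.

91.5 %

τ = 405 lb·ft × 1.356 = 549.2 N·m
ω = 2π × 3461/60 = 362.4 rad/s; P_out = τω = 549.2 × 362.4 = 199030 W
P_in = √3·V_L·I_L·cosφ = 1.732 × 460 × 319 × 0.856 = 217556 W
η = P_out / P_in = 199030 / 217556 = 0.915 = 91.5%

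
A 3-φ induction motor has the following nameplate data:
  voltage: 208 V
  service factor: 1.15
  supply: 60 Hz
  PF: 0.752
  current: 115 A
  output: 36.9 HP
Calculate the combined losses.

P_in = √3·V·I·cosφ = 1.732×208×115×0.752 = 31155 W
P_out = 36.9×746 = 27527 W
Losses = P_in − P_out = 31155 − 27527 = 3628 W

3630 W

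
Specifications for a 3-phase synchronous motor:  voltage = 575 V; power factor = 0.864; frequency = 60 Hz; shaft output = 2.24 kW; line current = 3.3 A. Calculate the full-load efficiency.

78.9 %

P_out = 2.24 kW = 2240 W
P_in = √3·V_L·I_L·cosφ = 1.732 × 575 × 3.3 × 0.864 = 2840 W
η = P_out / P_in = 2240 / 2840 = 0.789 = 78.9%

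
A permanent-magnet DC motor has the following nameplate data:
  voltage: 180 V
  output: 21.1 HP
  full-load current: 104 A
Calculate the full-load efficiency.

P_out = 21.1 × 746 = 15741 W
P_in = V·I = 180 × 104 = 18720 W
η = P_out / P_in = 15741 / 18720 = 0.841 = 84.1%

84.1 %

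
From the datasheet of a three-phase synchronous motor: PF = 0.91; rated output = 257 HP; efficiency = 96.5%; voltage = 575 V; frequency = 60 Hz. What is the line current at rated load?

P_out = 257 × 746 = 191722 W
P_in = P_out / η = 191722 / 0.965 = 198676 W
I_L = P_in / (√3·V_L·cosφ) = 198676 / (1.732 × 575 × 0.91) = 219 A

219 A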